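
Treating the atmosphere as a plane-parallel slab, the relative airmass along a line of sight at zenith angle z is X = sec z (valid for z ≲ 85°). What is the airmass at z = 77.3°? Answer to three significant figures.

X = sec z = 1/cos 77.3° = 1/0.2198 = 4.5486.

4.55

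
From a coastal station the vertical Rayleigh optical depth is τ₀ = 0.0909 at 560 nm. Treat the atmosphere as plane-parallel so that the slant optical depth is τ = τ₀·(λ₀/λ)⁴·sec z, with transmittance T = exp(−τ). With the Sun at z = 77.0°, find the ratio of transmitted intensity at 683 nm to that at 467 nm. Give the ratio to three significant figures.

1.92

Airmass: sec 77.0° = 4.4454.
τ(683 nm) = 0.0909 × (560/683)⁴ × 4.4454 = 0.0909 × 0.4519 × 4.4454 = 0.1826.
τ(467 nm) = 0.0909 × (560/467)⁴ × 4.4454 = 0.0909 × 2.0677 × 4.4454 = 0.8355.
T(683)/T(467) = exp(τ_B − τ_A) = exp(0.6529) = 1.9211.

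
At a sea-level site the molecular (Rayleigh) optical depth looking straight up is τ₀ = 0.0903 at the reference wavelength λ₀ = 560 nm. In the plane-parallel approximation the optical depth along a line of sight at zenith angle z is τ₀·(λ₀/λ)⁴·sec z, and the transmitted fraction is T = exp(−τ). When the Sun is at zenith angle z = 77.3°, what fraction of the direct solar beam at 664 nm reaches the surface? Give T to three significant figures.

sec 77.3° = 4.5486.
τ = 0.0903 × (560/664)⁴ × 4.5486 = 0.0903 × 0.5059 × 4.5486 = 0.2078.
T = exp(−0.2078) = 0.8124.

0.812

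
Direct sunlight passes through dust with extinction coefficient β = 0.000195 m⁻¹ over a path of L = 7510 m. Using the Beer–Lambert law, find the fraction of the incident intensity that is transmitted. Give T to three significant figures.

0.231

τ = β·L = 0.000195 × 7510 = 1.4645.
T = exp(−1.4645) = 0.2312.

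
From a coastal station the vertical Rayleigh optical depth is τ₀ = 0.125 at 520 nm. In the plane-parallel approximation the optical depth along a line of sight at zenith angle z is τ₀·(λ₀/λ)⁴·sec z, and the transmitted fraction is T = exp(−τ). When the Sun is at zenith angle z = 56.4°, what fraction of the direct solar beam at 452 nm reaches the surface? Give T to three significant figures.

0.673

sec 56.4° = 1.8070.
τ = 0.125 × (520/452)⁴ × 1.8070 = 0.125 × 1.7517 × 1.8070 = 0.3957.
T = exp(−0.3957) = 0.6732.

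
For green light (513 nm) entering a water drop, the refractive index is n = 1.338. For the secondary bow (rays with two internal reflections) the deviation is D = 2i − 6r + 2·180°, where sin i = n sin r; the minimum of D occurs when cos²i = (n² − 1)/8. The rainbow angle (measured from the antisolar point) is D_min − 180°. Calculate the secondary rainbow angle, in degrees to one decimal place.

52.2°

cos²i = (1.79024 − 1)/8 = 0.09878; i = arccos(0.31429) = 71.682°.
sin r = sin 71.682°/1.338 = 0.70951; r = 45.195°.
D_min = 2·71.682° − 6·45.195° + 360° = 232.193°.
Rainbow angle = D_min − 180° = 52.193°.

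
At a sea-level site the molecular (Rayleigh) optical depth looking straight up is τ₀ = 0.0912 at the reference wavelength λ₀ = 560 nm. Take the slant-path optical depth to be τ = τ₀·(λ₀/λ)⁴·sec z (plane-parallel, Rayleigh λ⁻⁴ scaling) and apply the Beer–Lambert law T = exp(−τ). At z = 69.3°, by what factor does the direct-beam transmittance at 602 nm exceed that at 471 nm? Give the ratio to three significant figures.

1.38

Airmass: sec 69.3° = 2.8291.
τ(602 nm) = 0.0912 × (560/602)⁴ × 2.8291 = 0.0912 × 0.7488 × 2.8291 = 0.1932.
τ(471 nm) = 0.0912 × (560/471)⁴ × 2.8291 = 0.0912 × 1.9983 × 2.8291 = 0.5156.
T(602)/T(471) = exp(τ_B − τ_A) = exp(0.3224) = 1.3804.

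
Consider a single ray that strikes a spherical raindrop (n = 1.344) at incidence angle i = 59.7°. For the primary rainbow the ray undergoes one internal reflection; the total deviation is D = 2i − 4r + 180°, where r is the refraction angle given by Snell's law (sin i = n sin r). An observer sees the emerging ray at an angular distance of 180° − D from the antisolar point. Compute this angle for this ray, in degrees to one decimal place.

sin r = sin 59.7° / 1.344 = 0.8634/1.344 = 0.6424; r = 39.97°.
D = 2·59.7° − 4·39.97° + 180° = 119.40° − 159.89° + 180° = 139.51°.
Angle from antisolar point = 180° − D = 40.49°.

40.5°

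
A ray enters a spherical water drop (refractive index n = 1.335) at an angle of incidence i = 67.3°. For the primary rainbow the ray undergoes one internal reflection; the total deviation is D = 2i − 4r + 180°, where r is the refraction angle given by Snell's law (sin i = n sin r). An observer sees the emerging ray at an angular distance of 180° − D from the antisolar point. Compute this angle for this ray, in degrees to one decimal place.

40.2°

sin r = sin 67.3° / 1.335 = 0.9225/1.335 = 0.6910; r = 43.71°.
D = 2·67.3° − 4·43.71° + 180° = 134.60° − 174.85° + 180° = 139.75°.
Angle from antisolar point = 180° − D = 40.25°.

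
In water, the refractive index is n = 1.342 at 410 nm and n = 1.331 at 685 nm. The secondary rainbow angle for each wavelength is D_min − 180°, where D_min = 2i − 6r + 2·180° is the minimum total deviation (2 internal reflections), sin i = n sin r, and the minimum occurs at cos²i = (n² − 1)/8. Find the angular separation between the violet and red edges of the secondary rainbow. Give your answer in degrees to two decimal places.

2.86°

At 410 nm (n = 1.342): cos²i = 0.10012 → i = 71.554°, r = 44.981°, D_min = 233.222°, rainbow angle = 53.222°.
At 685 nm (n = 1.331): cos²i = 0.09645 → i = 71.907°, r = 45.575°, D_min = 230.365°, rainbow angle = 50.365°.
Angular width = |53.222° − 50.365°| = 2.857°.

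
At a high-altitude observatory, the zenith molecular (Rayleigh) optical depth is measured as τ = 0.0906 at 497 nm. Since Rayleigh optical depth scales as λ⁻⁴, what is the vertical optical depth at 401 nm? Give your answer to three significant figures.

0.214

τ(401 nm) = τ(497 nm) × (497/401)⁴ = 0.0906 × (1.2394)⁴ = 0.0906 × 2.3597 = 0.2138.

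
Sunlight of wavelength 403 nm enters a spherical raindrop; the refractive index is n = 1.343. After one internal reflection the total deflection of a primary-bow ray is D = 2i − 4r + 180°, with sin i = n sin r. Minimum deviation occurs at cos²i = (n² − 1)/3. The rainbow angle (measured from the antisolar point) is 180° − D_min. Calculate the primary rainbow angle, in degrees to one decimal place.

cos²i = (1.80365 − 1)/3 = 0.26788; i = arccos(0.51757) = 58.830°.
sin r = sin 58.830°/1.343 = 0.63711; r = 39.577°.
D_min = 2·58.830° − 4·39.577° + 180° = 139.354°.
Rainbow angle = 180° − D_min = 40.646°.

40.6°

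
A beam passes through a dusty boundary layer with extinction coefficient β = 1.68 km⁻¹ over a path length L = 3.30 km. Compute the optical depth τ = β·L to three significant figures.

τ = β·L = 1.68 × 3.30 = 5.5440.

5.54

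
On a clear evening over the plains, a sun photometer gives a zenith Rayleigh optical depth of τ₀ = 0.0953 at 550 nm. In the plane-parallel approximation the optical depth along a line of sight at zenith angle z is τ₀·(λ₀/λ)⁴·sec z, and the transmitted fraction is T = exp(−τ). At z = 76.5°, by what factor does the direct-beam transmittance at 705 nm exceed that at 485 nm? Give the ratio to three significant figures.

1.69

Airmass: sec 76.5° = 4.2837.
τ(705 nm) = 0.0953 × (550/705)⁴ × 4.2837 = 0.0953 × 0.3704 × 4.2837 = 0.1512.
τ(485 nm) = 0.0953 × (550/485)⁴ × 4.2837 = 0.0953 × 1.6538 × 4.2837 = 0.6751.
T(705)/T(485) = exp(τ_B − τ_A) = exp(0.5239) = 1.6886.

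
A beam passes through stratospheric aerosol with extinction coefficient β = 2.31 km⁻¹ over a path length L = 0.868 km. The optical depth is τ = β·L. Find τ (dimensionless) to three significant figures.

τ = β·L = 2.31 × 0.868 = 2.0051.

2.01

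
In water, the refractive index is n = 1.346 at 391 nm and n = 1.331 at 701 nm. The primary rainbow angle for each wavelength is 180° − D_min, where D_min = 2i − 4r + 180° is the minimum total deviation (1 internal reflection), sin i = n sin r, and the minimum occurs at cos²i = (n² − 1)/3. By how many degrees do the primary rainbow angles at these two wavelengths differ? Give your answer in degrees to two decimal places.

At 391 nm (n = 1.346): cos²i = 0.27057 → i = 58.657°, r = 39.384°, D_min = 139.775°, rainbow angle = 40.225°.
At 701 nm (n = 1.331): cos²i = 0.25719 → i = 59.527°, r = 40.356°, D_min = 137.630°, rainbow angle = 42.370°.
Angular width = |40.225° − 42.370°| = 2.145°.

2.15°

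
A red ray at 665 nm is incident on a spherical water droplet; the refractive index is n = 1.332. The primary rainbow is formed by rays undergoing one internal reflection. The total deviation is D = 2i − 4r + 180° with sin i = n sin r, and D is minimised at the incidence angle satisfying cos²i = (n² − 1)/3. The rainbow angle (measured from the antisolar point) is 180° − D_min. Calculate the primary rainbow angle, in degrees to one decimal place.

cos²i = (1.77422 − 1)/3 = 0.25807; i = arccos(0.50801) = 59.469°.
sin r = sin 59.469°/1.332 = 0.64666; r = 40.290°.
D_min = 2·59.469° − 4·40.290° + 180° = 137.776°.
Rainbow angle = 180° − D_min = 42.224°.

42.2°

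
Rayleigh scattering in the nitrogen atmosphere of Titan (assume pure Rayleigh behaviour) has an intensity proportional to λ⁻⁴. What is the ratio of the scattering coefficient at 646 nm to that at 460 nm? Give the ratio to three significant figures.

0.257

Rayleigh scattering ∝ λ⁻⁴, so the ratio of coefficients is the inverse fourth power of the wavelength ratio.
σ(646)/σ(460) = (460/646)⁴ = (0.7121)⁴ = 0.2571.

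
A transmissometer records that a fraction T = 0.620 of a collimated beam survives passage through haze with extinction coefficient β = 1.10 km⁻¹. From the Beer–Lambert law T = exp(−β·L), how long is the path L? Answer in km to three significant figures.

Beer–Lambert: T = exp(−βL) ⇒ L = −ln(T)/β = −ln(0.620)/1.10 = 0.4780/1.10 = 0.4346 km.

0.435 km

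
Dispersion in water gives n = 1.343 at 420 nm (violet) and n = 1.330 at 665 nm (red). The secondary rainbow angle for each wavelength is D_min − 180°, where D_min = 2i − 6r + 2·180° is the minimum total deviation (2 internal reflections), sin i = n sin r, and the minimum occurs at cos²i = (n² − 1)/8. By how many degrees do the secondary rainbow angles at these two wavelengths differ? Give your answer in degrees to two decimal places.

At 420 nm (n = 1.343): cos²i = 0.10046 → i = 71.522°, r = 44.928°, D_min = 233.478°, rainbow angle = 53.478°.
At 665 nm (n = 1.330): cos²i = 0.09611 → i = 71.940°, r = 45.630°, D_min = 230.101°, rainbow angle = 50.101°.
Angular width = |53.478° − 50.101°| = 3.377°.

3.38°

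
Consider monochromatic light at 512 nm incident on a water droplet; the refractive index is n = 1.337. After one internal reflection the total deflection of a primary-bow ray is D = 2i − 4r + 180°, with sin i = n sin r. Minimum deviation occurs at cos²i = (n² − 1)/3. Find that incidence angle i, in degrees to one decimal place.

cos²i = (1.337² − 1)/3 = (1.78757 − 1)/3 = 0.26252.
cos i = 0.51237, so i = 59.178°.

59.2°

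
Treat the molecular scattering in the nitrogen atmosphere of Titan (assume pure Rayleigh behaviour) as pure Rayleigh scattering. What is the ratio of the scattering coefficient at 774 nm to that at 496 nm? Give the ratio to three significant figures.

0.169

Rayleigh scattering ∝ λ⁻⁴, so the ratio of coefficients is the inverse fourth power of the wavelength ratio.
σ(774)/σ(496) = (496/774)⁴ = (0.6408)⁴ = 0.1686.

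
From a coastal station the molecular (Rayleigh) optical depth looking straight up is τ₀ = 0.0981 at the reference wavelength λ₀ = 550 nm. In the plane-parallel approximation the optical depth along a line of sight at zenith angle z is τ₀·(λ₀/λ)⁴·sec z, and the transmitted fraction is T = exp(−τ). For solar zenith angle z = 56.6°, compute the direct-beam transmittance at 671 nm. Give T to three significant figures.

0.923

sec 56.6° = 1.8166.
τ = 0.0981 × (550/671)⁴ × 1.8166 = 0.0981 × 0.4514 × 1.8166 = 0.0804.
T = exp(−0.0804) = 0.9227.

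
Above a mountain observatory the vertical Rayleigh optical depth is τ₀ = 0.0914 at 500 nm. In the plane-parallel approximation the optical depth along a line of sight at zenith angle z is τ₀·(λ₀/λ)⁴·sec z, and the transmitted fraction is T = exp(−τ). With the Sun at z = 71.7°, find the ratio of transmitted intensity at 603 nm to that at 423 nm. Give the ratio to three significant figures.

1.54

Airmass: sec 71.7° = 3.1848.
τ(603 nm) = 0.0914 × (500/603)⁴ × 3.1848 = 0.0914 × 0.4727 × 3.1848 = 0.1376.
τ(423 nm) = 0.0914 × (500/423)⁴ × 3.1848 = 0.0914 × 1.9522 × 3.1848 = 0.5683.
T(603)/T(423) = exp(τ_B − τ_A) = exp(0.4307) = 1.5383.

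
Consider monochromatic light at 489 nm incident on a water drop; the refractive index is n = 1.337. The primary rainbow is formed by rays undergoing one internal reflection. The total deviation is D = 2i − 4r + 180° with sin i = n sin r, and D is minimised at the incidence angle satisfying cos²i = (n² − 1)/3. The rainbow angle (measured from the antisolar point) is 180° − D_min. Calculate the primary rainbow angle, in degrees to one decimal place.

41.5°

cos²i = (1.78757 − 1)/3 = 0.26252; i = arccos(0.51237) = 59.178°.
sin r = sin 59.178°/1.337 = 0.64231; r = 39.964°.
D_min = 2·59.178° − 4·39.964° + 180° = 138.500°.
Rainbow angle = 180° − D_min = 41.500°.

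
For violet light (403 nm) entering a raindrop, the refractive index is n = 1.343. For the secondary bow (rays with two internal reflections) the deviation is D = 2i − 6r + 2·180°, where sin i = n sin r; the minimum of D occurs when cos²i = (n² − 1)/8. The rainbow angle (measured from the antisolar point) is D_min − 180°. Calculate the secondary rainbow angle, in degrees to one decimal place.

53.5°

cos²i = (1.80365 − 1)/8 = 0.10046; i = arccos(0.31695) = 71.522°.
sin r = sin 71.522°/1.343 = 0.70621; r = 44.928°.
D_min = 2·71.522° − 6·44.928° + 360° = 233.478°.
Rainbow angle = D_min − 180° = 53.478°.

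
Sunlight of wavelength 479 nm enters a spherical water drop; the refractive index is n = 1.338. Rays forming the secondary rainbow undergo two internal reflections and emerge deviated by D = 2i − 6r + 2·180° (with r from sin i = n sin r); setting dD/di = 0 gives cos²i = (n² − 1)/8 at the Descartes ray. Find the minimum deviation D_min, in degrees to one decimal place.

cos²i = (1.79024 − 1)/8 = 0.09878; i = arccos(0.31429) = 71.682°.
sin r = sin 71.682°/1.338 = 0.70951; r = 45.195°.
D_min = 2·71.682° − 6·45.195° + 360° = 232.193°.

232.2°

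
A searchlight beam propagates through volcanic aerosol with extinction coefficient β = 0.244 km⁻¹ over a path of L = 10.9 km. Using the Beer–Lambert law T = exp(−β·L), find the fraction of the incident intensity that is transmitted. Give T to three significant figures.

τ = β·L = 0.244 × 10.9 = 2.6596.
T = exp(−2.6596) = 0.0700.

0.0700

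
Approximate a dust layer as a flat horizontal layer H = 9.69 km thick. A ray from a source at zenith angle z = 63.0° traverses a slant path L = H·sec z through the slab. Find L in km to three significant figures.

21.3 km

sec z = 1/cos 63.0° = 2.2027.
L = 9.69 × 2.2027 = 21.344 km.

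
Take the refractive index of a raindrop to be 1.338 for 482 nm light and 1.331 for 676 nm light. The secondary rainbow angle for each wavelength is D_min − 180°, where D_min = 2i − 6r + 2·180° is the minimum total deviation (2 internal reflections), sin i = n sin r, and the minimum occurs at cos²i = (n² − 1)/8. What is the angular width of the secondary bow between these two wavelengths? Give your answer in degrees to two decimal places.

At 482 nm (n = 1.338): cos²i = 0.09878 → i = 71.682°, r = 45.195°, D_min = 232.193°, rainbow angle = 52.193°.
At 676 nm (n = 1.331): cos²i = 0.09645 → i = 71.907°, r = 45.575°, D_min = 230.365°, rainbow angle = 50.365°.
Angular width = |52.193° − 50.365°| = 1.828°.

1.83°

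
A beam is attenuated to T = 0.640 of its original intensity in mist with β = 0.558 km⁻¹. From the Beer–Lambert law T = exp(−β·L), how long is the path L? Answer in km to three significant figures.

0.800 km

Beer–Lambert: T = exp(−βL) ⇒ L = −ln(T)/β = −ln(0.640)/0.558 = 0.4463/0.558 = 0.7998 km.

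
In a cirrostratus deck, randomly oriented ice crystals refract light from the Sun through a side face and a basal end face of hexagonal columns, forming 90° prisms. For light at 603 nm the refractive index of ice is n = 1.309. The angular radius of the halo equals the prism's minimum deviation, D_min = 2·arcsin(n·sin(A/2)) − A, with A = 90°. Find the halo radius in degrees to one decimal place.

n·sin(A/2) = 1.309 × sin 45° = 1.309 × 0.7071 = 0.9256.
D_min = 2·arcsin(0.9256) − 90° = 2 × 67.759° − 90° = 45.519°.

45.5°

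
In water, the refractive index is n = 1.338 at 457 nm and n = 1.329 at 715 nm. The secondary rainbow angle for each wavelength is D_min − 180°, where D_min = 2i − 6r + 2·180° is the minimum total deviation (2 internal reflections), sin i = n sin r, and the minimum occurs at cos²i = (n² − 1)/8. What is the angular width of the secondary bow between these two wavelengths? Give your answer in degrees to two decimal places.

2.36°

At 457 nm (n = 1.338): cos²i = 0.09878 → i = 71.682°, r = 45.195°, D_min = 232.193°, rainbow angle = 52.193°.
At 715 nm (n = 1.329): cos²i = 0.09578 → i = 71.972°, r = 45.685°, D_min = 229.837°, rainbow angle = 49.837°.
Angular width = |52.193° − 49.837°| = 2.356°.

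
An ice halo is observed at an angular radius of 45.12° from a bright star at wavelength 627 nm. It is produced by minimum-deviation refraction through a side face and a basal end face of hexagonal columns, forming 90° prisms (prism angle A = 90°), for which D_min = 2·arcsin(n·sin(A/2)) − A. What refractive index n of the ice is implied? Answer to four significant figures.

1.307

Rearranging: n = sin((D_min + A)/2) / sin(A/2).
(D_min + A)/2 = (45.12° + 90°)/2 = 67.560°.
n = sin 67.560° / sin 45° = 0.9243 / 0.7071 = 1.3071.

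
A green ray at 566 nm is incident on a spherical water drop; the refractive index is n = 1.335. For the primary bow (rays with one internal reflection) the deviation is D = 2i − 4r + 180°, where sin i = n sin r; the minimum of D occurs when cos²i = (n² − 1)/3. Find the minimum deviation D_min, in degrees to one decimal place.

138.2°

cos²i = (1.78222 − 1)/3 = 0.26074; i = arccos(0.51063) = 59.294°.
sin r = sin 59.294°/1.335 = 0.64405; r = 40.094°.
D_min = 2·59.294° − 4·40.094° + 180° = 138.212°.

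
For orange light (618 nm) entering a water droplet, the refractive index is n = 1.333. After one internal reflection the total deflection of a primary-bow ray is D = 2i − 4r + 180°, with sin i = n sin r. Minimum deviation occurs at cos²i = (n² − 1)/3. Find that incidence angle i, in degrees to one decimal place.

59.4°

cos²i = (1.333² − 1)/3 = (1.77689 − 1)/3 = 0.25896.
cos i = 0.50888, so i = 59.410°.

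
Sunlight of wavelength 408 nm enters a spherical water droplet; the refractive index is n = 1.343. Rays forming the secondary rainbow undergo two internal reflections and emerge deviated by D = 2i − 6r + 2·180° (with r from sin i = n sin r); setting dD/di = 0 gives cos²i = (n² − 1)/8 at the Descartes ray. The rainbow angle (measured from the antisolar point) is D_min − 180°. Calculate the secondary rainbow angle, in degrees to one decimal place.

53.5°

cos²i = (1.80365 − 1)/8 = 0.10046; i = arccos(0.31695) = 71.522°.
sin r = sin 71.522°/1.343 = 0.70621; r = 44.928°.
D_min = 2·71.522° − 6·44.928° + 360° = 233.478°.
Rainbow angle = D_min − 180° = 53.478°.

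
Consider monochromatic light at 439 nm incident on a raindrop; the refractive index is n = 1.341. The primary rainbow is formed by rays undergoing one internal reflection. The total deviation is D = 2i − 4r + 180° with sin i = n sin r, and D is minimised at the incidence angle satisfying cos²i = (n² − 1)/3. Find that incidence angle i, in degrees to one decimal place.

58.9°

cos²i = (1.341² − 1)/3 = (1.79828 − 1)/3 = 0.26609.
cos i = 0.51584, so i = 58.946°.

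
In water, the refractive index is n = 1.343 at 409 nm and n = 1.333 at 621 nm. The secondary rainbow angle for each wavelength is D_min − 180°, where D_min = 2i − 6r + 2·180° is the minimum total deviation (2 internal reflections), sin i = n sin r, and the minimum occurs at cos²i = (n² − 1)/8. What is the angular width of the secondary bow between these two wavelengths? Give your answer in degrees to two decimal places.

2.59°

At 409 nm (n = 1.343): cos²i = 0.10046 → i = 71.522°, r = 44.928°, D_min = 233.478°, rainbow angle = 53.478°.
At 621 nm (n = 1.333): cos²i = 0.09711 → i = 71.843°, r = 45.466°, D_min = 230.891°, rainbow angle = 50.891°.
Angular width = |53.478° − 50.891°| = 2.587°.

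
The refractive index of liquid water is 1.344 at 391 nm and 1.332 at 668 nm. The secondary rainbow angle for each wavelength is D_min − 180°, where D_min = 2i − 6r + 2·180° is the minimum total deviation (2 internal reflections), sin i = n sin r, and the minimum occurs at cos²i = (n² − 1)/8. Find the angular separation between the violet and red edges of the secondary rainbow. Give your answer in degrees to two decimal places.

At 391 nm (n = 1.344): cos²i = 0.10079 → i = 71.490°, r = 44.874°, D_min = 233.733°, rainbow angle = 53.733°.
At 668 nm (n = 1.332): cos²i = 0.09678 → i = 71.875°, r = 45.520°, D_min = 230.628°, rainbow angle = 50.628°.
Angular width = |53.733° − 50.628°| = 3.104°.

3.10°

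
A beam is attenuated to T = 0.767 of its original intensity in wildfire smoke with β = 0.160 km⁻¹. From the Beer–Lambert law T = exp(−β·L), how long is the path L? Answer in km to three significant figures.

Beer–Lambert: T = exp(−βL) ⇒ L = −ln(T)/β = −ln(0.767)/0.160 = 0.2653/0.160 = 1.658 km.

1.66 km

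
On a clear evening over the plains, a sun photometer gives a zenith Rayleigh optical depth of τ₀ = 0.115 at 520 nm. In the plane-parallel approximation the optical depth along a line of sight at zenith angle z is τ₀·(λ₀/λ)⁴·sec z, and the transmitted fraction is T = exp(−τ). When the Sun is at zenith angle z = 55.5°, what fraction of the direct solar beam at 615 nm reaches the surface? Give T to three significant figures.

0.901

sec 55.5° = 1.7655.
τ = 0.115 × (520/615)⁴ × 1.7655 = 0.115 × 0.5111 × 1.7655 = 0.1038.
T = exp(−0.1038) = 0.9014.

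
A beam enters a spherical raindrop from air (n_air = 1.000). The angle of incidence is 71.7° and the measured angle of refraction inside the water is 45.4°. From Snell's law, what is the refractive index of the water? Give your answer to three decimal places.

1.333

n = sin θ_i / sin θ_r = sin 71.7° / sin 45.4° = 0.9494 / 0.7120 = 1.3334.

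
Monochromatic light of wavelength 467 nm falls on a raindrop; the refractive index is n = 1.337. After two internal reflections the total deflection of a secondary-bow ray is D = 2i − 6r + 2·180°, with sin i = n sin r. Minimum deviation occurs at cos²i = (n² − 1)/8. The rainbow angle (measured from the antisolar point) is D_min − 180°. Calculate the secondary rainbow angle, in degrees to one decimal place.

51.9°

cos²i = (1.78757 − 1)/8 = 0.09845; i = arccos(0.31376) = 71.714°.
sin r = sin 71.714°/1.337 = 0.71017; r = 45.249°.
D_min = 2·71.714° − 6·45.249° + 360° = 231.934°.
Rainbow angle = D_min − 180° = 51.934°.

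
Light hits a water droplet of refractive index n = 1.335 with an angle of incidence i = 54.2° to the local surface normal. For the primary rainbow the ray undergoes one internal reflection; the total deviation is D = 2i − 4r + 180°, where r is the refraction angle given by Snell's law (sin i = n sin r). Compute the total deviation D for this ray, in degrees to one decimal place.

sin r = sin 54.2° / 1.335 = 0.8111/1.335 = 0.6075; r = 37.41°.
D = 2·54.2° − 4·37.41° + 180° = 108.40° − 149.65° + 180° = 138.75°.

138.8°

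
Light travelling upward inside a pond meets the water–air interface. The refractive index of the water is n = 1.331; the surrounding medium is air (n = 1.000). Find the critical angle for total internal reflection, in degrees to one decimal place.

48.7°

sin θ_c = n_air / n = 1.000 / 1.331 = 0.7513.
θ_c = arcsin(0.7513) = 48.70°.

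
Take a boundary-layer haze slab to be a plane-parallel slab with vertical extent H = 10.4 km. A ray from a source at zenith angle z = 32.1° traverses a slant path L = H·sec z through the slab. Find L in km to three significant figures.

12.3 km

sec z = 1/cos 32.1° = 1.1805.
L = 10.4 × 1.1805 = 12.277 km.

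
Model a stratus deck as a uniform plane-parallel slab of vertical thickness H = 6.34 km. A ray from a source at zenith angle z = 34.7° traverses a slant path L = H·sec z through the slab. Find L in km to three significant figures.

7.71 km

sec z = 1/cos 34.7° = 1.2163.
L = 6.34 × 1.2163 = 7.712 km.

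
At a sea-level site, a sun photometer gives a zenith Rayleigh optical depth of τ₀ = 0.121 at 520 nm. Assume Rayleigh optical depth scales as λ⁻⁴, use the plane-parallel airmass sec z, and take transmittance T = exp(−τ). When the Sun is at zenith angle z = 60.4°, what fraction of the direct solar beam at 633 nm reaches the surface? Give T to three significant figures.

0.894

sec 60.4° = 2.0245.
τ = 0.121 × (520/633)⁴ × 2.0245 = 0.121 × 0.4554 × 2.0245 = 0.1116.
T = exp(−0.1116) = 0.8944.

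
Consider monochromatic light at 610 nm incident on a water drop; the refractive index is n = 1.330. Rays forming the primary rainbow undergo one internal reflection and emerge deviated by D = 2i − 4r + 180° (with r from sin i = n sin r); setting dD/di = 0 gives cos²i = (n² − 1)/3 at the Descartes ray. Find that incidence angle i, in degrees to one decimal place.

cos²i = (1.330² − 1)/3 = (1.76890 − 1)/3 = 0.25630.
cos i = 0.50626, so i = 59.585°.

59.6°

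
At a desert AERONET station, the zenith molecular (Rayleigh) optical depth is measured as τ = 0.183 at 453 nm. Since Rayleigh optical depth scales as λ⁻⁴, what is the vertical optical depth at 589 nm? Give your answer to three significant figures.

0.0640

τ(589 nm) = τ(453 nm) × (453/589)⁴ = 0.183 × (0.7691)⁴ = 0.183 × 0.3499 = 0.0640.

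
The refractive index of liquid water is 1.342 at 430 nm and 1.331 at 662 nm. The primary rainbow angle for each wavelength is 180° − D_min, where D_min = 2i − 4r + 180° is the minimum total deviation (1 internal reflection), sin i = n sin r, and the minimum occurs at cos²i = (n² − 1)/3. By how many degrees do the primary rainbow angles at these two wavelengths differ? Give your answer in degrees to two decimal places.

1.58°

At 430 nm (n = 1.342): cos²i = 0.26699 → i = 58.888°, r = 39.641°, D_min = 139.213°, rainbow angle = 40.787°.
At 662 nm (n = 1.331): cos²i = 0.25719 → i = 59.527°, r = 40.356°, D_min = 137.630°, rainbow angle = 42.370°.
Angular width = |40.787° − 42.370°| = 1.583°.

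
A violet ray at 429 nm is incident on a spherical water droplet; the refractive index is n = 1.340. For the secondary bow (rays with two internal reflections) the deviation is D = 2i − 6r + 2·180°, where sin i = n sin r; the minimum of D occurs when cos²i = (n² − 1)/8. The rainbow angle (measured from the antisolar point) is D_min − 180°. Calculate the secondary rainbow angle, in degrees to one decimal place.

cos²i = (1.79560 − 1)/8 = 0.09945; i = arccos(0.31536) = 71.618°.
sin r = sin 71.618°/1.340 = 0.70819; r = 45.088°.
D_min = 2·71.618° − 6·45.088° + 360° = 232.709°.
Rainbow angle = D_min − 180° = 52.709°.

52.7°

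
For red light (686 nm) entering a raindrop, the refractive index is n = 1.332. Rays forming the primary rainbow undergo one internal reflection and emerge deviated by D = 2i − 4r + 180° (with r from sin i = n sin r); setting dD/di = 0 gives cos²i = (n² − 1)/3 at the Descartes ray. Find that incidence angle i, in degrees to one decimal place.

59.5°

cos²i = (1.332² − 1)/3 = (1.77422 − 1)/3 = 0.25807.
cos i = 0.50801, so i = 59.469°.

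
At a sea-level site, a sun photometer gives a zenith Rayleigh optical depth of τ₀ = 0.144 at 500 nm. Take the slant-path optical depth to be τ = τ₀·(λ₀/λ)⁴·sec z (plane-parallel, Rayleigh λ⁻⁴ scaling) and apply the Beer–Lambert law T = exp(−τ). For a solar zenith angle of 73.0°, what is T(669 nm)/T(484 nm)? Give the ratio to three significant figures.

Airmass: sec 73.0° = 3.4203.
τ(669 nm) = 0.144 × (500/669)⁴ × 3.4203 = 0.144 × 0.3120 × 3.4203 = 0.1537.
τ(484 nm) = 0.144 × (500/484)⁴ × 3.4203 = 0.144 × 1.1389 × 3.4203 = 0.5610.
T(669)/T(484) = exp(τ_B − τ_A) = exp(0.4073) = 1.5027.

1.50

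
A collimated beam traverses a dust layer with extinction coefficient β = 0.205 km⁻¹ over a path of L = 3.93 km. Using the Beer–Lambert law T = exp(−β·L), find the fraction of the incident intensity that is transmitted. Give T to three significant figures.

0.447

τ = β·L = 0.205 × 3.93 = 0.8056.
T = exp(−0.8056) = 0.4468.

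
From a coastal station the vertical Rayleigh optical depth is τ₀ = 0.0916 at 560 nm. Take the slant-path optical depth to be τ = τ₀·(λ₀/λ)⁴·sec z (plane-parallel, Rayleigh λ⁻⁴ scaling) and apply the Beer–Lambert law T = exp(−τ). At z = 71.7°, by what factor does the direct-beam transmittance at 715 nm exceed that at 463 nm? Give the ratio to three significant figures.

1.67

Airmass: sec 71.7° = 3.1848.
τ(715 nm) = 0.0916 × (560/715)⁴ × 3.1848 = 0.0916 × 0.3763 × 3.1848 = 0.1098.
τ(463 nm) = 0.0916 × (560/463)⁴ × 3.1848 = 0.0916 × 2.1401 × 3.1848 = 0.6243.
T(715)/T(463) = exp(τ_B − τ_A) = exp(0.5145) = 1.6729.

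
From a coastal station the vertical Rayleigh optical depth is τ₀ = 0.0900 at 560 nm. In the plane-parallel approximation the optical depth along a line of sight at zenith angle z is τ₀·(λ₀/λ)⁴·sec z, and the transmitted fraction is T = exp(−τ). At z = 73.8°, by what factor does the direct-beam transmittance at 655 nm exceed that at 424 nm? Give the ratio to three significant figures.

2.25

Airmass: sec 73.8° = 3.5843.
τ(655 nm) = 0.0900 × (560/655)⁴ × 3.5843 = 0.0900 × 0.5343 × 3.5843 = 0.1724.
τ(424 nm) = 0.0900 × (560/424)⁴ × 3.5843 = 0.0900 × 3.0429 × 3.5843 = 0.9816.
T(655)/T(424) = exp(τ_B − τ_A) = exp(0.8093) = 2.2462.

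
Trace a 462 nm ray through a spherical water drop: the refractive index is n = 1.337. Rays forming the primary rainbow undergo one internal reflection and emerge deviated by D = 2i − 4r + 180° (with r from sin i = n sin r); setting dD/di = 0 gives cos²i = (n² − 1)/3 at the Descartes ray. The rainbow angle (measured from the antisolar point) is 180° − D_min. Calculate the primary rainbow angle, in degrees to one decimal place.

41.5°

cos²i = (1.78757 − 1)/3 = 0.26252; i = arccos(0.51237) = 59.178°.
sin r = sin 59.178°/1.337 = 0.64231; r = 39.964°.
D_min = 2·59.178° − 4·39.964° + 180° = 138.500°.
Rainbow angle = 180° − D_min = 41.500°.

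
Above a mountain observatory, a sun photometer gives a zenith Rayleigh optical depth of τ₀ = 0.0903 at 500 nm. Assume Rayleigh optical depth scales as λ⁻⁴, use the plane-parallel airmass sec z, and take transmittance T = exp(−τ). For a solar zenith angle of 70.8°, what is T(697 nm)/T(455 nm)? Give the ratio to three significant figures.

1.39

Airmass: sec 70.8° = 3.0407.
τ(697 nm) = 0.0903 × (500/697)⁴ × 3.0407 = 0.0903 × 0.2648 × 3.0407 = 0.0727.
τ(455 nm) = 0.0903 × (500/455)⁴ × 3.0407 = 0.0903 × 1.4583 × 3.0407 = 0.4004.
T(697)/T(455) = exp(τ_B − τ_A) = exp(0.3277) = 1.3878.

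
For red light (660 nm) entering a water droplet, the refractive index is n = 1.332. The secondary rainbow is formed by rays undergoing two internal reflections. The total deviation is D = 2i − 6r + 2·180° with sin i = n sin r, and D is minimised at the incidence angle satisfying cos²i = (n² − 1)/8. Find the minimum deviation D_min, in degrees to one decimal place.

cos²i = (1.77422 − 1)/8 = 0.09678; i = arccos(0.31109) = 71.875°.
sin r = sin 71.875°/1.332 = 0.71350; r = 45.520°.
D_min = 2·71.875° − 6·45.520° + 360° = 230.628°.

230.6°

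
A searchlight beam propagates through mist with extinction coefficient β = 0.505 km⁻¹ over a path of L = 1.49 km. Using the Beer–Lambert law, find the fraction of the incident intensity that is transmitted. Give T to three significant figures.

τ = β·L = 0.505 × 1.49 = 0.7524.
T = exp(−0.7524) = 0.4712.

0.471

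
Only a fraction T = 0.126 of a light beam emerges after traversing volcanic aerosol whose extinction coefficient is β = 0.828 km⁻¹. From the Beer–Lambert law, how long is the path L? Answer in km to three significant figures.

2.50 km

Beer–Lambert: T = exp(−βL) ⇒ L = −ln(T)/β = −ln(0.126)/0.828 = 2.0715/0.828 = 2.502 km.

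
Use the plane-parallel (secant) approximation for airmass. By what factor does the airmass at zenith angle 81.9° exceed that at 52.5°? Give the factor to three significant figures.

X(81.9°)/X(52.5°) = sec 81.9° / sec 52.5° = cos 52.5° / cos 81.9° = 0.6088/0.1409 = 4.3205.

4.32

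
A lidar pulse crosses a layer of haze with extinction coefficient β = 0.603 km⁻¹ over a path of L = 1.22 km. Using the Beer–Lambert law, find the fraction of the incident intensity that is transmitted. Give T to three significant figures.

0.479

τ = β·L = 0.603 × 1.22 = 0.7357.
T = exp(−0.7357) = 0.4792.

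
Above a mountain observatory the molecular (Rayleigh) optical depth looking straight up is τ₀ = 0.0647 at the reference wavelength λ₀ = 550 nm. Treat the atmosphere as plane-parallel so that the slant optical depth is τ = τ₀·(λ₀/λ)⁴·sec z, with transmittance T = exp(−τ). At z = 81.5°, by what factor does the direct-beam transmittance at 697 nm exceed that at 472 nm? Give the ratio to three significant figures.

1.89

Airmass: sec 81.5° = 6.7655.
τ(697 nm) = 0.0647 × (550/697)⁴ × 6.7655 = 0.0647 × 0.3877 × 6.7655 = 0.1697.
τ(472 nm) = 0.0647 × (550/472)⁴ × 6.7655 = 0.0647 × 1.8437 × 6.7655 = 0.8070.
T(697)/T(472) = exp(τ_B − τ_A) = exp(0.6373) = 1.8914.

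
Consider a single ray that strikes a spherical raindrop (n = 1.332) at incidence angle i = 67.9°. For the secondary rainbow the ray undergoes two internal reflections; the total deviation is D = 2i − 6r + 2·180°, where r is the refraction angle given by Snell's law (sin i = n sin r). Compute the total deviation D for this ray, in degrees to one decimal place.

sin r = sin 67.9° / 1.332 = 0.9265/1.332 = 0.6956; r = 44.07°.
D = 2·67.9° − 6·44.07° + 2·180° = 135.80° − 264.45° + 360° = 231.35°.

231.4°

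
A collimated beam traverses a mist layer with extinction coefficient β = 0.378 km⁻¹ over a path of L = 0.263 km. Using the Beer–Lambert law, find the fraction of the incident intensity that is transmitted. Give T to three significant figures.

τ = β·L = 0.378 × 0.263 = 0.0994.
T = exp(−0.0994) = 0.9054.

0.905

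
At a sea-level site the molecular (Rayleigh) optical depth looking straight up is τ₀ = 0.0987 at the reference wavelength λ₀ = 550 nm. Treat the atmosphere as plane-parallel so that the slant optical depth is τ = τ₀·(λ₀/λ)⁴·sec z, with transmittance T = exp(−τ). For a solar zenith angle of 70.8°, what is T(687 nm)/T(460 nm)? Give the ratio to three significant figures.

Airmass: sec 70.8° = 3.0407.
τ(687 nm) = 0.0987 × (550/687)⁴ × 3.0407 = 0.0987 × 0.4108 × 3.0407 = 0.1233.
τ(460 nm) = 0.0987 × (550/460)⁴ × 3.0407 = 0.0987 × 2.0437 × 3.0407 = 0.6134.
T(687)/T(460) = exp(τ_B − τ_A) = exp(0.4901) = 1.6324.

1.63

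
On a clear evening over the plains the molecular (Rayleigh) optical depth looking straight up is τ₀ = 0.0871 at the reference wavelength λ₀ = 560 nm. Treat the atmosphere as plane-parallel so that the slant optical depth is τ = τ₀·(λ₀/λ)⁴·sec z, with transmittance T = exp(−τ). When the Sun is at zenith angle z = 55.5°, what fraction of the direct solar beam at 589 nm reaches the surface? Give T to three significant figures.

sec 55.5° = 1.7655.
τ = 0.0871 × (560/589)⁴ × 1.7655 = 0.0871 × 0.8171 × 1.7655 = 0.1257.
T = exp(−0.1257) = 0.8819.

0.882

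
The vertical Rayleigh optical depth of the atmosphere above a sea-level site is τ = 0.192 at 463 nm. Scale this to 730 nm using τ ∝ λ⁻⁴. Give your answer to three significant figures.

0.0311

τ(730 nm) = τ(463 nm) × (463/730)⁴ = 0.192 × (0.6342)⁴ = 0.192 × 0.1618 = 0.0311.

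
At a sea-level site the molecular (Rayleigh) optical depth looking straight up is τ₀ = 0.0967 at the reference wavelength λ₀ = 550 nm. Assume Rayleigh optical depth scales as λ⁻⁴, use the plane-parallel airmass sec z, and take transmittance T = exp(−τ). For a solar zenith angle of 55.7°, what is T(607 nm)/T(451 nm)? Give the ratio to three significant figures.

1.30

Airmass: sec 55.7° = 1.7745.
τ(607 nm) = 0.0967 × (550/607)⁴ × 1.7745 = 0.0967 × 0.6741 × 1.7745 = 0.1157.
τ(451 nm) = 0.0967 × (550/451)⁴ × 1.7745 = 0.0967 × 2.2118 × 1.7745 = 0.3795.
T(607)/T(451) = exp(τ_B − τ_A) = exp(0.2639) = 1.3020.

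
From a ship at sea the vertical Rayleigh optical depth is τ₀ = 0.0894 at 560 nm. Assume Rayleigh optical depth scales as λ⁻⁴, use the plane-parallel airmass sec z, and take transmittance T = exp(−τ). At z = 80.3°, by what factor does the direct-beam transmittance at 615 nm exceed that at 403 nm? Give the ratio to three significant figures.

5.02

Airmass: sec 80.3° = 5.9351.
τ(615 nm) = 0.0894 × (560/615)⁴ × 5.9351 = 0.0894 × 0.6875 × 5.9351 = 0.3648.
τ(403 nm) = 0.0894 × (560/403)⁴ × 5.9351 = 0.0894 × 3.7285 × 5.9351 = 1.9783.
T(615)/T(403) = exp(τ_B − τ_A) = exp(1.6136) = 5.0206.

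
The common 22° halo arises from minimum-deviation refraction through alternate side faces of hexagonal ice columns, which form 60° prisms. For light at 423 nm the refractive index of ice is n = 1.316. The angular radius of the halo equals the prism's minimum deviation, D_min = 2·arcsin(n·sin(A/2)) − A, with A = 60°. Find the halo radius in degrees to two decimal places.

22.30°

n·sin(A/2) = 1.316 × sin 30° = 1.316 × 0.5000 = 0.6580.
D_min = 2·arcsin(0.6580) − 60° = 2 × 41.148° − 60° = 22.295°.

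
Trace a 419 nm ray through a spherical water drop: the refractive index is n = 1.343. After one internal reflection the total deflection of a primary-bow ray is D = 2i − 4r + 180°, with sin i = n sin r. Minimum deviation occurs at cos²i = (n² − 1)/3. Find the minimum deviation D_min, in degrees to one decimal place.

cos²i = (1.80365 − 1)/3 = 0.26788; i = arccos(0.51757) = 58.830°.
sin r = sin 58.830°/1.343 = 0.63711; r = 39.577°.
D_min = 2·58.830° − 4·39.577° + 180° = 139.354°.

139.4°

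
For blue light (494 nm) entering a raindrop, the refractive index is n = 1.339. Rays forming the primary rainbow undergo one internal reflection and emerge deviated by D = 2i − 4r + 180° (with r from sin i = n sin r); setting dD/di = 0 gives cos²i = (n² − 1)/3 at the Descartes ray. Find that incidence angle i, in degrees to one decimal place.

59.1°

cos²i = (1.339² − 1)/3 = (1.79292 − 1)/3 = 0.26431.
cos i = 0.51411, so i = 59.062°.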